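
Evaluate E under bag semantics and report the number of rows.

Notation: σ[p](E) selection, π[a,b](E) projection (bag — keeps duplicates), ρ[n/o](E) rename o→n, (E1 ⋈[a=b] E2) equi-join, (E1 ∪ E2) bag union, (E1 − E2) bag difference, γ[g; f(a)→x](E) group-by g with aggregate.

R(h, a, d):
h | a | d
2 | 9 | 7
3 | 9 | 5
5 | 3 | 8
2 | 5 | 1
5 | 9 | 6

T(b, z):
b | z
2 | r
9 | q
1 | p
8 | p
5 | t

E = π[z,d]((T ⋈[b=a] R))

Stepwise |·|:
  T → 5
  R → 5
  (T ⋈[b=a] R) → 4
  π[z,d]((T ⋈[b=a] R)) → 4

|E| = 4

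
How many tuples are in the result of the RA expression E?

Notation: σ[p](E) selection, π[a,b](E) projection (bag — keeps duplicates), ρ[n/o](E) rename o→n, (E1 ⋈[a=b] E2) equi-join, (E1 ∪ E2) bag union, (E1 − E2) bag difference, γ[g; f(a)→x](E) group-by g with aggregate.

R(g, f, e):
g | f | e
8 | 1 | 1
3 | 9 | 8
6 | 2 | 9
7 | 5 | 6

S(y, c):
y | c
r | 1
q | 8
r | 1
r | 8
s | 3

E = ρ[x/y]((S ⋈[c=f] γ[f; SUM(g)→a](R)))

Row counts bottom-up:
  S → 5
  R → 4
  γ[f; SUM(g)→a](R) → 4
  (S ⋈[c=f] γ[f; SUM(g)→a](R)) → 2
  ρ[x/y]((S ⋈[c=f] γ[f; SUM(g)→a](R))) → 2

|E| = 2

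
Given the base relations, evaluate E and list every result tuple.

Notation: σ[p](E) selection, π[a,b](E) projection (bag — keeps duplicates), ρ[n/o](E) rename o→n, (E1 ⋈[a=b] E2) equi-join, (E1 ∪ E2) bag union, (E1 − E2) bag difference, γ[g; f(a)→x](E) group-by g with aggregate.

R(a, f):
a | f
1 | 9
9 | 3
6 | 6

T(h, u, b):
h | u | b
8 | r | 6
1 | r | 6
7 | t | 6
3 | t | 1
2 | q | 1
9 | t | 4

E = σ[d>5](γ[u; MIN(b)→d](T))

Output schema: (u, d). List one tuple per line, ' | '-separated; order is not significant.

Subexpression sizes:
  T → 6
  γ[u; MIN(b)→d](T) → 3
  σ[d>5](γ[u; MIN(b)→d](T)) → 1

== RESULT ==
u | d
r | 6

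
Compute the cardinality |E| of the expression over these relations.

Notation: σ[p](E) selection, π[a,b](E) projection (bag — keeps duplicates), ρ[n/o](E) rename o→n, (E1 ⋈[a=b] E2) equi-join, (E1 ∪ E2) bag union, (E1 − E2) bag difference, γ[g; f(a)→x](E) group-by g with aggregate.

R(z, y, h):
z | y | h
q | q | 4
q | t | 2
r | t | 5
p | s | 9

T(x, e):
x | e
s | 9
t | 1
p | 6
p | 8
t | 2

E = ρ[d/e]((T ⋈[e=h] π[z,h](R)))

Row counts bottom-up:
  T → 5
  R → 4
  π[z,h](R) → 4
  (T ⋈[e=h] π[z,h](R)) → 2
  ρ[d/e]((T ⋈[e=h] π[z,h](R))) → 2

|E| = 2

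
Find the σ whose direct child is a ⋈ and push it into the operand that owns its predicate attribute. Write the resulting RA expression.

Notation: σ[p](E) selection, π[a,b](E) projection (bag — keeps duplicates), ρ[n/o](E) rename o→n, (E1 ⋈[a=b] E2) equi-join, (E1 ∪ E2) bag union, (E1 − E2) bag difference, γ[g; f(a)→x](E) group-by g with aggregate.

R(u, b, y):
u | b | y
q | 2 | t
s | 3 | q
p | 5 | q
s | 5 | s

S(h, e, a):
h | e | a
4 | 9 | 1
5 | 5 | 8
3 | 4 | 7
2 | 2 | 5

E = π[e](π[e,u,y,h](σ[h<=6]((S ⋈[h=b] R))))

σ filters on h, owned by the left side.
E' = π[e](π[e,u,y,h]((σ[h<=6](S) ⋈[h=b] R)))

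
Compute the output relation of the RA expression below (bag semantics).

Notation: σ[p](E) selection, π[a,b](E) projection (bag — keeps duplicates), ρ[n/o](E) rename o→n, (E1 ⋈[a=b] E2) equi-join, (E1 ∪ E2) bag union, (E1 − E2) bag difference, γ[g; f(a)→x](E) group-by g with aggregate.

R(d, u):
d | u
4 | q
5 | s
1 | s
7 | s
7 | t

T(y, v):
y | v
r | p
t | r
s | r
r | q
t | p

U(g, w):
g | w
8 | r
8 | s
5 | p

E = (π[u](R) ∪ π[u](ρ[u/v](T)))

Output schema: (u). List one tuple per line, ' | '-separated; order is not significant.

Subexpression sizes:
  R → 5
  π[u](R) → 5
  T → 5
  ρ[u/v](T) → 5
  π[u](ρ[u/v](T)) → 5
  (π[u](R) ∪ π[u](ρ[u/v](T))) → 10

== RESULT ==
u
p
p
q
q
r
r
s
s
s
t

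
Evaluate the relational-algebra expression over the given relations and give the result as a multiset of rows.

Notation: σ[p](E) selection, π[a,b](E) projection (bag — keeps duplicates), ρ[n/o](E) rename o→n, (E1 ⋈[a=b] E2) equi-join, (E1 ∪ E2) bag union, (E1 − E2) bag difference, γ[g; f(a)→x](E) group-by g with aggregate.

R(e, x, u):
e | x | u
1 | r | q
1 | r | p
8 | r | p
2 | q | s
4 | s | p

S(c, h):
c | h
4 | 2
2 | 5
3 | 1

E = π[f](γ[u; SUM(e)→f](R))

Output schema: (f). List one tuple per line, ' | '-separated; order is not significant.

Per-node cardinality:
  R → 5
  γ[u; SUM(e)→f](R) → 3
  π[f](γ[u; SUM(e)→f](R)) → 3

== RESULT ==
f
1
2
13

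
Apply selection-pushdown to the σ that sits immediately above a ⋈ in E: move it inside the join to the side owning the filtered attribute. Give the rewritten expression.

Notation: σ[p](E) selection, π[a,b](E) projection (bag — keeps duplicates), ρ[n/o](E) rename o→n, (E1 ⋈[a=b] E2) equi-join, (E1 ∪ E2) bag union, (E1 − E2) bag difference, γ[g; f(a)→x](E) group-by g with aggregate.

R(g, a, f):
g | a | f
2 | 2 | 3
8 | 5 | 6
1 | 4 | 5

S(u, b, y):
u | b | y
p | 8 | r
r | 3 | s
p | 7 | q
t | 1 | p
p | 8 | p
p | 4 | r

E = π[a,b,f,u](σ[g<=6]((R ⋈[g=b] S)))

σ filters on g, owned by the left side.
E' = π[a,b,f,u]((σ[g<=6](R) ⋈[g=b] S))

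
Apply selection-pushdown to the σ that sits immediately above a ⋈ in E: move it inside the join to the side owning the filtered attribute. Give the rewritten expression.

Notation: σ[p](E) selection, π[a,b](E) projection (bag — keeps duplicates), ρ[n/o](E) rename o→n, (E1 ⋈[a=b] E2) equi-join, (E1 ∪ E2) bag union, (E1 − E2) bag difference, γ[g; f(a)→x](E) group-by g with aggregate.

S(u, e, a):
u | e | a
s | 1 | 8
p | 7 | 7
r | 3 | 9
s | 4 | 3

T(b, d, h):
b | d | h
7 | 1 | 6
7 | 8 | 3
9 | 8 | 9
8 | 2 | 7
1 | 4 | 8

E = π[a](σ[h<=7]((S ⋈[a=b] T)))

σ filters on h, owned by the right side.
E' = π[a]((S ⋈[a=b] σ[h<=7](T)))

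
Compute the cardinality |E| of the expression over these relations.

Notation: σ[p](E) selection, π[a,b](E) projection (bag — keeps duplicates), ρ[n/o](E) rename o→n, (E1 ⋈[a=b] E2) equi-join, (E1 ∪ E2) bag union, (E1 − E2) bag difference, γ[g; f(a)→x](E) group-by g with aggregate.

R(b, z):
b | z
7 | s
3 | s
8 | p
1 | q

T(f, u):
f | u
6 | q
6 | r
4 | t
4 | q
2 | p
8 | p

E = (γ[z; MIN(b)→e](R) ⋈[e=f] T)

Row counts bottom-up:
  R → 4
  γ[z; MIN(b)→e](R) → 3
  T → 6
  (γ[z; MIN(b)→e](R) ⋈[e=f] T) → 1

|E| = 1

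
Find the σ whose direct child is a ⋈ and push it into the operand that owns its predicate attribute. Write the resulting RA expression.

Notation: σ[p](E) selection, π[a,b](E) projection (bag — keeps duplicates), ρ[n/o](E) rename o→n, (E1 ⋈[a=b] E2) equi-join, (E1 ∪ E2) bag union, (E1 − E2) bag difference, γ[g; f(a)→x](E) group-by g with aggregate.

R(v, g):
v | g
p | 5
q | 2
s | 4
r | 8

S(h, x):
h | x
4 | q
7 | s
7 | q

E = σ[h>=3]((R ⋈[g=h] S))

σ filters on h, owned by the right side.
E' = (R ⋈[g=h] σ[h>=3](S))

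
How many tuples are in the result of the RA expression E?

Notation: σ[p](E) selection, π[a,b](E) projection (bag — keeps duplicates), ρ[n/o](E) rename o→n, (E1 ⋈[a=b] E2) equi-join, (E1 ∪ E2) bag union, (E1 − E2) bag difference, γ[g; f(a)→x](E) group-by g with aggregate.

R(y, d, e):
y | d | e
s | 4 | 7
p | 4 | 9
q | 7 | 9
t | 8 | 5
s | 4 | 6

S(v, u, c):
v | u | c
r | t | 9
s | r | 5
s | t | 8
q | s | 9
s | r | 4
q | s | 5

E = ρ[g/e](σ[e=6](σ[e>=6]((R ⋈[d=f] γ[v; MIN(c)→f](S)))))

Row counts bottom-up:
  R → 5
  S → 6
  γ[v; MIN(c)→f](S) → 3
  (R ⋈[d=f] γ[v; MIN(c)→f](S)) → 3
  σ[e>=6]((R ⋈[d=f] γ[v; MIN(c)→f](S))) → 3
  σ[e=6](σ[e>=6]((R ⋈[d=f] γ[v; MIN(c)→f](S)))) → 1
  ρ[g/e](σ[e=6](σ[e>=6]((R ⋈[d=f] γ[v; MIN(c)→f](S))))) → 1

|E| = 1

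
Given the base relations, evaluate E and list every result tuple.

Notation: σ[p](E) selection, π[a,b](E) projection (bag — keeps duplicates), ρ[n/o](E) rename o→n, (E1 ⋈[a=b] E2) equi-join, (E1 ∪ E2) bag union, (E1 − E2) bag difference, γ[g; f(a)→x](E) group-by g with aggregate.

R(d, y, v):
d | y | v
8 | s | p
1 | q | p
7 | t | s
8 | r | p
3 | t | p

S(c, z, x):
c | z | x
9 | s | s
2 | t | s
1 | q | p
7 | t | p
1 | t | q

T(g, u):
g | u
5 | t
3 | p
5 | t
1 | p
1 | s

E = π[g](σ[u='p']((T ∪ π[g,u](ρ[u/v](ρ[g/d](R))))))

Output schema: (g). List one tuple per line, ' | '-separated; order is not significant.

Subexpression sizes:
  T → 5
  R → 5
  ρ[g/d](R) → 5
  ρ[u/v](ρ[g/d](R)) → 5
  π[g,u](ρ[u/v](ρ[g/d](R))) → 5
  (T ∪ π[g,u](ρ[u/v](ρ[g/d](R)))) → 10
  σ[u='p']((T ∪ π[g,u](ρ[u/v](ρ[g/d](R))))) → 6
  π[g](σ[u='p']((T ∪ π[g,u](ρ[u/v](ρ[g/d](R)))))) → 6

== RESULT ==
g
1
1
3
3
8
8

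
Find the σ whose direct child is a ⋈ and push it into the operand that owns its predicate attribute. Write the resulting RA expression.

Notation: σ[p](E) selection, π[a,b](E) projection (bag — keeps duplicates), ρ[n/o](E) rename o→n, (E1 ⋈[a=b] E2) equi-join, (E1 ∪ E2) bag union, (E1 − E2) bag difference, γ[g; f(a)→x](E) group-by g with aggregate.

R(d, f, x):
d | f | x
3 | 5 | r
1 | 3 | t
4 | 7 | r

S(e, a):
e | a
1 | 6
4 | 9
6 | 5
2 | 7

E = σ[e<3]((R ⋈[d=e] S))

σ filters on e, owned by the right side.
E' = (R ⋈[d=e] σ[e<3](S))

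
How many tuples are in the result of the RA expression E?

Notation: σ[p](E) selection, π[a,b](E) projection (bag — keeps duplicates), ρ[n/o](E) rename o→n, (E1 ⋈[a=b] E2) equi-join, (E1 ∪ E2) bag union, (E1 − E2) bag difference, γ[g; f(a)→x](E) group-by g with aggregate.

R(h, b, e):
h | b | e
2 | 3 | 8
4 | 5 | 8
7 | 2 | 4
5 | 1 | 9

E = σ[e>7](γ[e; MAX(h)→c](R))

Per-node cardinality:
  R → 4
  γ[e; MAX(h)→c](R) → 3
  σ[e>7](γ[e; MAX(h)→c](R)) → 2

|E| = 2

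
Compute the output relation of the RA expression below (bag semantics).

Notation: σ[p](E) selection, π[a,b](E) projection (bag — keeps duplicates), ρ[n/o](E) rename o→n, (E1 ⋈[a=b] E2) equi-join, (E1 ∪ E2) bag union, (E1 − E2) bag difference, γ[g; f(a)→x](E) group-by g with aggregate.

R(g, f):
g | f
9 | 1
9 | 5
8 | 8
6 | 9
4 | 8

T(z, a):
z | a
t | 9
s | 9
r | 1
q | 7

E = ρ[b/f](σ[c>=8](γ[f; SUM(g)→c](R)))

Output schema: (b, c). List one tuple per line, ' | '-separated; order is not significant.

Stepwise |·|:
  R → 5
  γ[f; SUM(g)→c](R) → 4
  σ[c>=8](γ[f; SUM(g)→c](R)) → 3
  ρ[b/f](σ[c>=8](γ[f; SUM(g)→c](R))) → 3

== RESULT ==
b | c
1 | 9
5 | 9
8 | 12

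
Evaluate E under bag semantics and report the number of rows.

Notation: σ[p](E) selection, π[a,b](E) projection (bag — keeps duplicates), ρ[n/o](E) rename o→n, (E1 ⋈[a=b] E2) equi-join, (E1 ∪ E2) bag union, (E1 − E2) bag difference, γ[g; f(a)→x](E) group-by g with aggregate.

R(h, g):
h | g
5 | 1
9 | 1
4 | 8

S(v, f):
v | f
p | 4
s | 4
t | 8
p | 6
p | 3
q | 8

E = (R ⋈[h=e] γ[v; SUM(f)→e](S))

Stepwise |·|:
  R → 3
  S → 6
  γ[v; SUM(f)→e](S) → 4
  (R ⋈[h=e] γ[v; SUM(f)→e](S)) → 1

|E| = 1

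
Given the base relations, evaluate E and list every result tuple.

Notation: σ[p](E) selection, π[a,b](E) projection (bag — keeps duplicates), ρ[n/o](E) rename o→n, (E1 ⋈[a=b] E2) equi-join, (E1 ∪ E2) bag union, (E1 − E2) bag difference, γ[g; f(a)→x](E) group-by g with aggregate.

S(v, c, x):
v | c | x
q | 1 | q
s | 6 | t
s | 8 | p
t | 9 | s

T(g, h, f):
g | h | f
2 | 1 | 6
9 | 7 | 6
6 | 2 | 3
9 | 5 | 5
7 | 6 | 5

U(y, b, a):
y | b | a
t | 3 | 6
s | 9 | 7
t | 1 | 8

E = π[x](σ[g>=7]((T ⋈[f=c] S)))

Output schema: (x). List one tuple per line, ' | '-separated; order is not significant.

Subexpression sizes:
  T → 5
  S → 4
  (T ⋈[f=c] S) → 2
  σ[g>=7]((T ⋈[f=c] S)) → 1
  π[x](σ[g>=7]((T ⋈[f=c] S))) → 1

== RESULT ==
x
t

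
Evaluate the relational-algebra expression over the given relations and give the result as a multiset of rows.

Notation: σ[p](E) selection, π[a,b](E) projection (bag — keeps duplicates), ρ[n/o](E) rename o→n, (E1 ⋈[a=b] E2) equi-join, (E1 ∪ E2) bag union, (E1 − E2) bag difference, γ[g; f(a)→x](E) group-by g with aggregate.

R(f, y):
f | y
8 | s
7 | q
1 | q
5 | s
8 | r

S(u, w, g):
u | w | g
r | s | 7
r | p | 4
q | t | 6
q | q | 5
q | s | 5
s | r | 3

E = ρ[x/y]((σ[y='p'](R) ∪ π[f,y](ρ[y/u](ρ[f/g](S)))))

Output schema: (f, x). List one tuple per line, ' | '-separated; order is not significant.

Stepwise |·|:
  R → 5
  σ[y='p'](R) → 0
  S → 6
  ρ[f/g](S) → 6
  ρ[y/u](ρ[f/g](S)) → 6
  π[f,y](ρ[y/u](ρ[f/g](S))) → 6
  (σ[y='p'](R) ∪ π[f,y](ρ[y/u](ρ[f/g](S)))) → 6
  ρ[x/y]((σ[y='p'](R) ∪ π[f,y](ρ[y/u](ρ[f/g](S))))) → 6

== RESULT ==
f | x
3 | s
4 | r
5 | q
5 | q
6 | q
7 | r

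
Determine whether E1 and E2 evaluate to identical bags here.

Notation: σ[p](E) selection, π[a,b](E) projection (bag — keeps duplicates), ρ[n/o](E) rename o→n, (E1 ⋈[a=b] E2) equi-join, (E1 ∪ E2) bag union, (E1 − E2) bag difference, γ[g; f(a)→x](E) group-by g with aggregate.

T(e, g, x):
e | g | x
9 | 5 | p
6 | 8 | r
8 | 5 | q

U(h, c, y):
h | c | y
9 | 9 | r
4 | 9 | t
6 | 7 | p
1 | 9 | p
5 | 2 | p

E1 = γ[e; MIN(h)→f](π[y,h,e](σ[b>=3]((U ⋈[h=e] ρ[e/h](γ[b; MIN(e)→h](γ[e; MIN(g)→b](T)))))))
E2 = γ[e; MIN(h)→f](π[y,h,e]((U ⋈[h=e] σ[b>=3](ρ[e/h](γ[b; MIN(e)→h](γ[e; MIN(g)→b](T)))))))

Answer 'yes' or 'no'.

E1 row counts bottom-up:
  U → 5
  T → 3
  γ[e; MIN(g)→b](T) → 3
  γ[b; MIN(e)→h](γ[e; MIN(g)→b](T)) → 2
  ρ[e/h](γ[b; MIN(e)→h](γ[e; MIN(g)→b](T))) → 2
  (U ⋈[h=e] ρ[e/h](γ[b; MIN(e)→h](γ[e; MIN(g)→b](T)))) → 1
  σ[b>=3]((U ⋈[h=e] ρ[e/h](γ[b; MIN(e)→h](γ[e; MIN(g)→b](T))))) → 1
  π[y,h,e](σ[b>=3]((U ⋈[h=e] ρ[e/h](γ[b; MIN(e)→h](γ[e; MIN(g)→b](T)))))) → 1
  γ[e; MIN(h)→f](π[y,h,e](σ[b>=3]((U ⋈[h=e] ρ[e/h](γ[b; MIN(e)→h](γ[e; MIN(g)→b](T))))))) → 1
E2 row counts bottom-up:
  U → 5
  T → 3
  γ[e; MIN(g)→b](T) → 3
  γ[b; MIN(e)→h](γ[e; MIN(g)→b](T)) → 2
  ρ[e/h](γ[b; MIN(e)→h](γ[e; MIN(g)→b](T))) → 2
  σ[b>=3](ρ[e/h](γ[b; MIN(e)→h](γ[e; MIN(g)→b](T)))) → 2
  (U ⋈[h=e] σ[b>=3](ρ[e/h](γ[b; MIN(e)→h](γ[e; MIN(g)→b](T))))) → 1
  π[y,h,e]((U ⋈[h=e] σ[b>=3](ρ[e/h](γ[b; MIN(e)→h](γ[e; MIN(g)→b](T)))))) → 1
  γ[e; MIN(h)→f](π[y,h,e]((U ⋈[h=e] σ[b>=3](ρ[e/h](γ[b; MIN(e)→h](γ[e; MIN(g)→b](T))))))) → 1

E1 and E2 produce the same multiset:
e | f
6 | 6

yes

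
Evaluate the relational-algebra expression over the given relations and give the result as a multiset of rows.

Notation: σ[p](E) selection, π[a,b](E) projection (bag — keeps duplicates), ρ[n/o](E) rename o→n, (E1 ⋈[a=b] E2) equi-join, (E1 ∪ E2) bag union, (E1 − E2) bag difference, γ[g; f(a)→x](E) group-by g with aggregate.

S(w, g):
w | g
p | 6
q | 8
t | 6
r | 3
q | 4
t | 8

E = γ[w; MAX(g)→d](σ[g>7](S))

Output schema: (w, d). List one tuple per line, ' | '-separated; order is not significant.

Subexpression sizes:
  S → 6
  σ[g>7](S) → 2
  γ[w; MAX(g)→d](σ[g>7](S)) → 2

== RESULT ==
w | d
q | 8
t | 8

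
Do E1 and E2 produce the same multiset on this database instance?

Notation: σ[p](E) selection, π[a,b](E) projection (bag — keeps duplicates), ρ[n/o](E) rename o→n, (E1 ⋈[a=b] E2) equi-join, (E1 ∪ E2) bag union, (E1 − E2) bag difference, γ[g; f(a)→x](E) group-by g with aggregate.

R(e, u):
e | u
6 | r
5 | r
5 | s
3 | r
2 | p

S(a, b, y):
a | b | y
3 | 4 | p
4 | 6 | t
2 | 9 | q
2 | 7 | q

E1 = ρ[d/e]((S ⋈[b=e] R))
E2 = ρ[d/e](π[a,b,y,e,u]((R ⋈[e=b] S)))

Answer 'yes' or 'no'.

E1 row counts bottom-up:
  S → 4
  R → 5
  (S ⋈[b=e] R) → 1
  ρ[d/e]((S ⋈[b=e] R)) → 1
E2 row counts bottom-up:
  R → 5
  S → 4
  (R ⋈[e=b] S) → 1
  π[a,b,y,e,u]((R ⋈[e=b] S)) → 1
  ρ[d/e](π[a,b,y,e,u]((R ⋈[e=b] S))) → 1

E1 and E2 produce the same multiset:
a | b | y | d | u
4 | 6 | t | 6 | r

yes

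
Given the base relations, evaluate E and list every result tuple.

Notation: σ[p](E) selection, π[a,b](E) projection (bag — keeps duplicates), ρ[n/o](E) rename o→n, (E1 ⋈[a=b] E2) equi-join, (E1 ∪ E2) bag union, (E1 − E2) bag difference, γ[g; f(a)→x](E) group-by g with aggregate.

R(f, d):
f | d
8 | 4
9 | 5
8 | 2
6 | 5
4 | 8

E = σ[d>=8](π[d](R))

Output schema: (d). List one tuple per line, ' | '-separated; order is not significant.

Row counts bottom-up:
  R → 5
  π[d](R) → 5
  σ[d>=8](π[d](R)) → 1

== RESULT ==
d
8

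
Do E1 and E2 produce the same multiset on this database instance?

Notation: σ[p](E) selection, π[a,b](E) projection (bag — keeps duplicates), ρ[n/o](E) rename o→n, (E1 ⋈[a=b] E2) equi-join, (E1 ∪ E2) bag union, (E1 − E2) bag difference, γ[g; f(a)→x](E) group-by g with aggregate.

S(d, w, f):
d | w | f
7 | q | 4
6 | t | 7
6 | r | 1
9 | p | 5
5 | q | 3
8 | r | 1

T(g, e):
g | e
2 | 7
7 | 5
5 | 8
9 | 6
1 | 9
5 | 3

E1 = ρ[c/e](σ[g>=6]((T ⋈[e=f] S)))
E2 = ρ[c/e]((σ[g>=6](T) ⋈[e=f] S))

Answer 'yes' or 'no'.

E1 per-node cardinality:
  T → 6
  S → 6
  (T ⋈[e=f] S) → 3
  σ[g>=6]((T ⋈[e=f] S)) → 1
  ρ[c/e](σ[g>=6]((T ⋈[e=f] S))) → 1
E2 per-node cardinality:
  T → 6
  σ[g>=6](T) → 2
  S → 6
  (σ[g>=6](T) ⋈[e=f] S) → 1
  ρ[c/e]((σ[g>=6](T) ⋈[e=f] S)) → 1

E1 and E2 produce the same multiset:
g | c | d | w | f
7 | 5 | 9 | p | 5

yes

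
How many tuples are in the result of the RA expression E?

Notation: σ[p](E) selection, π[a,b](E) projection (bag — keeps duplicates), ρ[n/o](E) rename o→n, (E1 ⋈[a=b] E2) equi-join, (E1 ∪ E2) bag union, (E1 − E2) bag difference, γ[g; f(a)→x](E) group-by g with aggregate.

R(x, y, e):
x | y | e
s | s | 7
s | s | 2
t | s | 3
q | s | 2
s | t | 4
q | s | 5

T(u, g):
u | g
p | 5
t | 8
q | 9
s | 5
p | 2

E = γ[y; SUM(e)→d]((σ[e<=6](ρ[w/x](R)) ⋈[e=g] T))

Subexpression sizes:
  R → 6
  ρ[w/x](R) → 6
  σ[e<=6](ρ[w/x](R)) → 5
  T → 5
  (σ[e<=6](ρ[w/x](R)) ⋈[e=g] T) → 4
  γ[y; SUM(e)→d]((σ[e<=6](ρ[w/x](R)) ⋈[e=g] T)) → 1

|E| = 1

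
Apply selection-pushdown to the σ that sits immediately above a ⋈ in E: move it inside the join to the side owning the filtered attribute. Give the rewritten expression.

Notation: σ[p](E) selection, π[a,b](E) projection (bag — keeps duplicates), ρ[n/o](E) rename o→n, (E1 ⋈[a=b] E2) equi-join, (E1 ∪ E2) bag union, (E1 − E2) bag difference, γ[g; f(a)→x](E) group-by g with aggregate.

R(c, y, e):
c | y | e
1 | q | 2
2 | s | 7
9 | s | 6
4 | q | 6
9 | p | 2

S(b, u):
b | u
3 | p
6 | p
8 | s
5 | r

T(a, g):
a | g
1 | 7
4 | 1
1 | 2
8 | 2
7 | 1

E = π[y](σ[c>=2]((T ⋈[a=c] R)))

σ filters on c, owned by the right side.
E' = π[y]((T ⋈[a=c] σ[c>=2](R)))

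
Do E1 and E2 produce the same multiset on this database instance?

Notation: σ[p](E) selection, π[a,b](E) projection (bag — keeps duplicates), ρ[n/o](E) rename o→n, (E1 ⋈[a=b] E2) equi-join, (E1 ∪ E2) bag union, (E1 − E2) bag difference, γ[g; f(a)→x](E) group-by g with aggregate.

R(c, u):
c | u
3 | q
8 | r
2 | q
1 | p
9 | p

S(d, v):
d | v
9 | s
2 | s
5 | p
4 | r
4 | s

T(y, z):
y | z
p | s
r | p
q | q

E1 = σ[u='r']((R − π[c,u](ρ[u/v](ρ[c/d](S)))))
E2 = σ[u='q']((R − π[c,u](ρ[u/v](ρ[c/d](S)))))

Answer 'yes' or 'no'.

E1 subexpression sizes:
  R → 5
  S → 5
  ρ[c/d](S) → 5
  ρ[u/v](ρ[c/d](S)) → 5
  π[c,u](ρ[u/v](ρ[c/d](S))) → 5
  (R − π[c,u](ρ[u/v](ρ[c/d](S)))) → 5
  σ[u='r']((R − π[c,u](ρ[u/v](ρ[c/d](S))))) → 1
E2 subexpression sizes:
  R → 5
  S → 5
  ρ[c/d](S) → 5
  ρ[u/v](ρ[c/d](S)) → 5
  π[c,u](ρ[u/v](ρ[c/d](S))) → 5
  (R − π[c,u](ρ[u/v](ρ[c/d](S)))) → 5
  σ[u='q']((R − π[c,u](ρ[u/v](ρ[c/d](S))))) → 2

E1 result:
c | u
8 | r
E2 result:
c | u
2 | q
3 | q
Witness: (3, 'q') appears 0× in E1 but 1× in E2.

no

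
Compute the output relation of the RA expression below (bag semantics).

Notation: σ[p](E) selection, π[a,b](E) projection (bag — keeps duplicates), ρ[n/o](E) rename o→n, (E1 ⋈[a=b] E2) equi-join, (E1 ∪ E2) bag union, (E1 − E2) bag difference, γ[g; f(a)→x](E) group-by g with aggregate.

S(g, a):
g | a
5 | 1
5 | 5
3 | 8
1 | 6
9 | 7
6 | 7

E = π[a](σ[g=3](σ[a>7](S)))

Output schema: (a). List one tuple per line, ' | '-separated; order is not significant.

Stepwise |·|:
  S → 6
  σ[a>7](S) → 1
  σ[g=3](σ[a>7](S)) → 1
  π[a](σ[g=3](σ[a>7](S))) → 1

== RESULT ==
a
8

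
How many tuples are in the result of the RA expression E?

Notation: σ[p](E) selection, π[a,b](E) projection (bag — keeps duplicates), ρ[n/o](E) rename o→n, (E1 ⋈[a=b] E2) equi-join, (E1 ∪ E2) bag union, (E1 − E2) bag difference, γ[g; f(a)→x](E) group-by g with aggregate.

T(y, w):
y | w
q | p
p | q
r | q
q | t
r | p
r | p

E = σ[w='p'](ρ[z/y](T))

Per-node cardinality:
  T → 6
  ρ[z/y](T) → 6
  σ[w='p'](ρ[z/y](T)) → 3

|E| = 3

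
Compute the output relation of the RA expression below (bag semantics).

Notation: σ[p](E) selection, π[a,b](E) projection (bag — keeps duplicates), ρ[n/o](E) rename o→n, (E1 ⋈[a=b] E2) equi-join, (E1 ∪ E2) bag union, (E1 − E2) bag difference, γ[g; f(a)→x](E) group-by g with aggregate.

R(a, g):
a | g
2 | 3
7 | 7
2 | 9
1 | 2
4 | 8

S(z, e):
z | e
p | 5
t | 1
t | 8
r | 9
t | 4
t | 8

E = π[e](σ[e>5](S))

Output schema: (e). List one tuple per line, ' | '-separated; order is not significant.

Per-node cardinality:
  S → 6
  σ[e>5](S) → 3
  π[e](σ[e>5](S)) → 3

== RESULT ==
e
8
8
9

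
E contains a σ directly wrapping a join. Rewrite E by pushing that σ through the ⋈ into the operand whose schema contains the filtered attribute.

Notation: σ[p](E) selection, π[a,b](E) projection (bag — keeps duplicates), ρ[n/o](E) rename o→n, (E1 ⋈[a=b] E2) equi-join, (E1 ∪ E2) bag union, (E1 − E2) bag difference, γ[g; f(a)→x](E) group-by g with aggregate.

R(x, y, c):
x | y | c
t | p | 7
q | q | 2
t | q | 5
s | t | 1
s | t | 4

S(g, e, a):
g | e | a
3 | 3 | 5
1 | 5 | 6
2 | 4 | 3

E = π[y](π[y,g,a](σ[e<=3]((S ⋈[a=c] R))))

σ filters on e, owned by the left side.
E' = π[y](π[y,g,a]((σ[e<=3](S) ⋈[a=c] R)))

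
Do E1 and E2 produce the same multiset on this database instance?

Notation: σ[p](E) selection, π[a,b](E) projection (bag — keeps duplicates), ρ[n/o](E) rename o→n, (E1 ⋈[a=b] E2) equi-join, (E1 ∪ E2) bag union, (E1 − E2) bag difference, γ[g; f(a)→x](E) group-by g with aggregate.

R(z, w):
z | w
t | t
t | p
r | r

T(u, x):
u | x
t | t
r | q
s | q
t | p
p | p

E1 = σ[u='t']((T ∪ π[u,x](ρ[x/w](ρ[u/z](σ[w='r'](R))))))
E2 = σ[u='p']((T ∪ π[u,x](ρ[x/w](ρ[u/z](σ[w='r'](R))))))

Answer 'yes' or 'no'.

E1 subexpression sizes:
  T → 5
  R → 3
  σ[w='r'](R) → 1
  ρ[u/z](σ[w='r'](R)) → 1
  ρ[x/w](ρ[u/z](σ[w='r'](R))) → 1
  π[u,x](ρ[x/w](ρ[u/z](σ[w='r'](R)))) → 1
  (T ∪ π[u,x](ρ[x/w](ρ[u/z](σ[w='r'](R))))) → 6
  σ[u='t']((T ∪ π[u,x](ρ[x/w](ρ[u/z](σ[w='r'](R)))))) → 2
E2 subexpression sizes:
  T → 5
  R → 3
  σ[w='r'](R) → 1
  ρ[u/z](σ[w='r'](R)) → 1
  ρ[x/w](ρ[u/z](σ[w='r'](R))) → 1
  π[u,x](ρ[x/w](ρ[u/z](σ[w='r'](R)))) → 1
  (T ∪ π[u,x](ρ[x/w](ρ[u/z](σ[w='r'](R))))) → 6
  σ[u='p']((T ∪ π[u,x](ρ[x/w](ρ[u/z](σ[w='r'](R)))))) → 1

E1 result:
u | x
t | p
t | t
E2 result:
u | x
p | p
Witness: ('t', 't') appears 1× in E1 but 0× in E2.

no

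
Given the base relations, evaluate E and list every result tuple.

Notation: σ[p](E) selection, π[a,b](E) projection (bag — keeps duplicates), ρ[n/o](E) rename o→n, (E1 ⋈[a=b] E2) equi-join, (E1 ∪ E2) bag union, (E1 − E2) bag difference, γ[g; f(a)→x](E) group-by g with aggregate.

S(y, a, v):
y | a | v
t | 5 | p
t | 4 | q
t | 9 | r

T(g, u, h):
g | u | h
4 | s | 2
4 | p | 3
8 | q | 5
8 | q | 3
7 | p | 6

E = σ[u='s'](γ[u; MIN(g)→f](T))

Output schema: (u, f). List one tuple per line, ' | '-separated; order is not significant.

Subexpression sizes:
  T → 5
  γ[u; MIN(g)→f](T) → 3
  σ[u='s'](γ[u; MIN(g)→f](T)) → 1

== RESULT ==
u | f
s | 4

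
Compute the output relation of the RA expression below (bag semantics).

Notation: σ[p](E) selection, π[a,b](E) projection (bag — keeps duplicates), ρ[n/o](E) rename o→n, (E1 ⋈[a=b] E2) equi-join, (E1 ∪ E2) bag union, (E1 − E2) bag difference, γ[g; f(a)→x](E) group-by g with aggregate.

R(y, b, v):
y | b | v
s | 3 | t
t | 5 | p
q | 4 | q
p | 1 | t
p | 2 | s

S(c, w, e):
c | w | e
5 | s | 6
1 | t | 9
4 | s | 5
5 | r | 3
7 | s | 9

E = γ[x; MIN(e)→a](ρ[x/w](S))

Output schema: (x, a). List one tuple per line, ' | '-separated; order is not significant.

Subexpression sizes:
  S → 5
  ρ[x/w](S) → 5
  γ[x; MIN(e)→a](ρ[x/w](S)) → 3

== RESULT ==
x | a
r | 3
s | 5
t | 9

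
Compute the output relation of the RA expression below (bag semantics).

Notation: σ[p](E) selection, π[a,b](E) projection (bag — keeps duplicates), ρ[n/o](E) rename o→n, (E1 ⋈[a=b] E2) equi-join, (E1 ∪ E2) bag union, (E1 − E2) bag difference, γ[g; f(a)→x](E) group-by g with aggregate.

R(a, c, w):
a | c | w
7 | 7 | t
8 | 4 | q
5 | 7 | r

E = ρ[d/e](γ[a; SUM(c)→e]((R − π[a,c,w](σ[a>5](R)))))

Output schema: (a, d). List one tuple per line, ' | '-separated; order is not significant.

Per-node cardinality:
  R → 3
  R → 3
  σ[a>5](R) → 2
  π[a,c,w](σ[a>5](R)) → 2
  (R − π[a,c,w](σ[a>5](R))) → 1
  γ[a; SUM(c)→e]((R − π[a,c,w](σ[a>5](R)))) → 1
  ρ[d/e](γ[a; SUM(c)→e]((R − π[a,c,w](σ[a>5](R))))) → 1

== RESULT ==
a | d
5 | 7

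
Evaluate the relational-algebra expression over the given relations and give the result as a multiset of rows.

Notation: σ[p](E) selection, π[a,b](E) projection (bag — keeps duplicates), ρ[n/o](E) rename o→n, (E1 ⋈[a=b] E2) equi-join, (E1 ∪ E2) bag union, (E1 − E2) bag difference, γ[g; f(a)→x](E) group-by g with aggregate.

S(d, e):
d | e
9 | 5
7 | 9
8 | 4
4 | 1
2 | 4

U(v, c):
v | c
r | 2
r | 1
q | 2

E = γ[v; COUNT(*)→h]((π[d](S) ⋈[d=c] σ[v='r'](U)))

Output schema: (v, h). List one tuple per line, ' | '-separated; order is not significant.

Stepwise |·|:
  S → 5
  π[d](S) → 5
  U → 3
  σ[v='r'](U) → 2
  (π[d](S) ⋈[d=c] σ[v='r'](U)) → 1
  γ[v; COUNT(*)→h]((π[d](S) ⋈[d=c] σ[v='r'](U))) → 1

== RESULT ==
v | h
r | 1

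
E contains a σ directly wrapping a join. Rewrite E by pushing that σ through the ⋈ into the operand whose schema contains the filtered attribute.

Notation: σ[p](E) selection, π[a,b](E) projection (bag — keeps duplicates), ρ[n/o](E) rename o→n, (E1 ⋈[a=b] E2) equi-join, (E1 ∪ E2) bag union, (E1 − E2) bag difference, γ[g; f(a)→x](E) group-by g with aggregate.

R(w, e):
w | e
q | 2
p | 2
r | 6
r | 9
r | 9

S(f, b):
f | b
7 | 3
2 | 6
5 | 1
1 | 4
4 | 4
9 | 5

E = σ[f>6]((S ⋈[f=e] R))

σ filters on f, owned by the left side.
E' = (σ[f>6](S) ⋈[f=e] R)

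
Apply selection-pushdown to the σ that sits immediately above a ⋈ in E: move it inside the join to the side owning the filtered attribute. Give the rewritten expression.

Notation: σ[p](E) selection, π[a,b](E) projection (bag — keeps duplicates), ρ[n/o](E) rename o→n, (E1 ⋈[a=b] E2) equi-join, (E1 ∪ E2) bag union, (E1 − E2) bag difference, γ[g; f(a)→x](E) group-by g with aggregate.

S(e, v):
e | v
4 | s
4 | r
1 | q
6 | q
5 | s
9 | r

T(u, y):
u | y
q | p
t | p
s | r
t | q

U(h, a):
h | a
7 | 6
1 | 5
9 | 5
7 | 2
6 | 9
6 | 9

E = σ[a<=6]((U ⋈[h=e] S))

σ filters on a, owned by the left side.
E' = (σ[a<=6](U) ⋈[h=e] S)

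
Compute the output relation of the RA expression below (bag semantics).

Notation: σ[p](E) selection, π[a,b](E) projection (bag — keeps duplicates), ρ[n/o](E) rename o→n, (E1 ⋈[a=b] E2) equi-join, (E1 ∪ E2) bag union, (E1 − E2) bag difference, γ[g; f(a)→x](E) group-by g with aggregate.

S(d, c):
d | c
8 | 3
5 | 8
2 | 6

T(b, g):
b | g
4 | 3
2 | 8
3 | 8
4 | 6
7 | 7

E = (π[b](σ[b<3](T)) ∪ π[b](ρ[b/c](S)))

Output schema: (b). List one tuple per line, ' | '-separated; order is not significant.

Subexpression sizes:
  T → 5
  σ[b<3](T) → 1
  π[b](σ[b<3](T)) → 1
  S → 3
  ρ[b/c](S) → 3
  π[b](ρ[b/c](S)) → 3
  (π[b](σ[b<3](T)) ∪ π[b](ρ[b/c](S))) → 4

== RESULT ==
b
2
3
6
8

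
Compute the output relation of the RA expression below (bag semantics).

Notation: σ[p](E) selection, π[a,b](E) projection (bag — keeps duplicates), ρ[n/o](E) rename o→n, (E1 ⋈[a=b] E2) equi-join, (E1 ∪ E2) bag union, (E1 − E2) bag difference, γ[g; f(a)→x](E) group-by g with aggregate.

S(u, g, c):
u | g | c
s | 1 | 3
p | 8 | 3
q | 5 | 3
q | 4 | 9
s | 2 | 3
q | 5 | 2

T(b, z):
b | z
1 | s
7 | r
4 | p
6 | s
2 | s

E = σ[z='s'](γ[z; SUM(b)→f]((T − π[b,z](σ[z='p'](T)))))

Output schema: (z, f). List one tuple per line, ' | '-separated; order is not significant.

Row counts bottom-up:
  T → 5
  T → 5
  σ[z='p'](T) → 1
  π[b,z](σ[z='p'](T)) → 1
  (T − π[b,z](σ[z='p'](T))) → 4
  γ[z; SUM(b)→f]((T − π[b,z](σ[z='p'](T)))) → 2
  σ[z='s'](γ[z; SUM(b)→f]((T − π[b,z](σ[z='p'](T))))) → 1

== RESULT ==
z | f
s | 9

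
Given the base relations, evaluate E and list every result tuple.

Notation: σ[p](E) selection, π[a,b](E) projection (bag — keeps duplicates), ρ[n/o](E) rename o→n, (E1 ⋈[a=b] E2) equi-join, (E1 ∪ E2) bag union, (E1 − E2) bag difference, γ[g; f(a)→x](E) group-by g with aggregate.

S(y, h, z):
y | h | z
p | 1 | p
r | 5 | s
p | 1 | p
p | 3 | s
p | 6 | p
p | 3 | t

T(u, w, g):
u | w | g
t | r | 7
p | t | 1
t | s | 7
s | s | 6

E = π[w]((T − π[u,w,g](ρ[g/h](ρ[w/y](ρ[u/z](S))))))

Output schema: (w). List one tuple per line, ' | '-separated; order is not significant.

Per-node cardinality:
  T → 4
  S → 6
  ρ[u/z](S) → 6
  ρ[w/y](ρ[u/z](S)) → 6
  ρ[g/h](ρ[w/y](ρ[u/z](S))) → 6
  π[u,w,g](ρ[g/h](ρ[w/y](ρ[u/z](S)))) → 6
  (T − π[u,w,g](ρ[g/h](ρ[w/y](ρ[u/z](S))))) → 4
  π[w]((T − π[u,w,g](ρ[g/h](ρ[w/y](ρ[u/z](S)))))) → 4

== RESULT ==
w
r
s
s
t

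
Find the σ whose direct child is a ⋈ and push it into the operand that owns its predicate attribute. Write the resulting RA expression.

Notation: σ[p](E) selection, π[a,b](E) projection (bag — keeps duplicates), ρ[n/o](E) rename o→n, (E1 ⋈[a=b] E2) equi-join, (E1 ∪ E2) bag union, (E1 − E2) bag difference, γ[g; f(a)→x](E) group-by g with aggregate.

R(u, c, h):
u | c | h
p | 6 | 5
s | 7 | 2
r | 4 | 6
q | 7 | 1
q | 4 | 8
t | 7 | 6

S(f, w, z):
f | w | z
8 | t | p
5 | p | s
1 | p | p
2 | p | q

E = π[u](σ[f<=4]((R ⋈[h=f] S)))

σ filters on f, owned by the right side.
E' = π[u]((R ⋈[h=f] σ[f<=4](S)))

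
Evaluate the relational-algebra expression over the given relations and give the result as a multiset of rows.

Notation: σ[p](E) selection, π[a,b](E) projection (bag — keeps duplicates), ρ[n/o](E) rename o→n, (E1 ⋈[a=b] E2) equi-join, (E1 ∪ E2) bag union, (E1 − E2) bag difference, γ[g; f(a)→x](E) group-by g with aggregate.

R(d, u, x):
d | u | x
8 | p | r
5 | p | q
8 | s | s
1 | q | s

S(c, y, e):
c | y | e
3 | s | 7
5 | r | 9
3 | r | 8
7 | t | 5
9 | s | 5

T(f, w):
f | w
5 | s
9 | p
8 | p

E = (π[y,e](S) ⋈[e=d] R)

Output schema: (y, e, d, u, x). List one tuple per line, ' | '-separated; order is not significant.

Stepwise |·|:
  S → 5
  π[y,e](S) → 5
  R → 4
  (π[y,e](S) ⋈[e=d] R) → 4

== RESULT ==
y | e | d | u | x
r | 8 | 8 | p | r
r | 8 | 8 | s | s
s | 5 | 5 | p | q
t | 5 | 5 | p | q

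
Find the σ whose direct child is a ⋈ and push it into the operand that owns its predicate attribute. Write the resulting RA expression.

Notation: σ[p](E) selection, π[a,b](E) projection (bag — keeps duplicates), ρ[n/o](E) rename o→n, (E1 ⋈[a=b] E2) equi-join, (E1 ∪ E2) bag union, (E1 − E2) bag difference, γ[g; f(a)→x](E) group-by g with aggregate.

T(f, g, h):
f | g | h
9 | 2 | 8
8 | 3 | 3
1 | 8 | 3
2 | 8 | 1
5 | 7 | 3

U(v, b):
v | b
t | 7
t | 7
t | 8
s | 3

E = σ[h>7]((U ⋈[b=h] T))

σ filters on h, owned by the right side.
E' = (U ⋈[b=h] σ[h>7](T))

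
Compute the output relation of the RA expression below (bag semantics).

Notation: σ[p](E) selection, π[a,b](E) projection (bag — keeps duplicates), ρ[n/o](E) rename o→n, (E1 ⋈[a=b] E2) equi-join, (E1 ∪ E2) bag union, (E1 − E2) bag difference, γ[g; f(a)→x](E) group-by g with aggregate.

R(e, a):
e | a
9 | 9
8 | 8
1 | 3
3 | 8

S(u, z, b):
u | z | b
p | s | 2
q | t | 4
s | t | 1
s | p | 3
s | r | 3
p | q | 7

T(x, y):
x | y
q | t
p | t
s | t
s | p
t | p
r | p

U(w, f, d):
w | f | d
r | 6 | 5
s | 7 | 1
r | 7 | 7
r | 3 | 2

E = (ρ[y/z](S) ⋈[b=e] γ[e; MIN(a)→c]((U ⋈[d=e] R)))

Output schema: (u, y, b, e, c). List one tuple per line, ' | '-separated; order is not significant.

Per-node cardinality:
  S → 6
  ρ[y/z](S) → 6
  U → 4
  R → 4
  (U ⋈[d=e] R) → 1
  γ[e; MIN(a)→c]((U ⋈[d=e] R)) → 1
  (ρ[y/z](S) ⋈[b=e] γ[e; MIN(a)→c]((U ⋈[d=e] R))) → 1

== RESULT ==
u | y | b | e | c
s | t | 1 | 1 | 3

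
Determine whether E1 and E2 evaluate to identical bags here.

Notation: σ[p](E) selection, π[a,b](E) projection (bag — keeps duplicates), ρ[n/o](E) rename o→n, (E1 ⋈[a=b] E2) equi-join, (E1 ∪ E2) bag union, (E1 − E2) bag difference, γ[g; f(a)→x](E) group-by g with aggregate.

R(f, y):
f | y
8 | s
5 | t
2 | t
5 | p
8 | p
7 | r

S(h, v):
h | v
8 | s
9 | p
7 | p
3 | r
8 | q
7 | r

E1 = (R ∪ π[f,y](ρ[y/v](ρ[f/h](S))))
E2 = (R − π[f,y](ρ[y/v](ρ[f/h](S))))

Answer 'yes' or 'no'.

E1 row counts bottom-up:
  R → 6
  S → 6
  ρ[f/h](S) → 6
  ρ[y/v](ρ[f/h](S)) → 6
  π[f,y](ρ[y/v](ρ[f/h](S))) → 6
  (R ∪ π[f,y](ρ[y/v](ρ[f/h](S)))) → 12
E2 row counts bottom-up:
  R → 6
  S → 6
  ρ[f/h](S) → 6
  ρ[y/v](ρ[f/h](S)) → 6
  π[f,y](ρ[y/v](ρ[f/h](S))) → 6
  (R − π[f,y](ρ[y/v](ρ[f/h](S)))) → 4

E1 result:
f | y
2 | t
3 | r
5 | p
5 | t
7 | p
7 | r
7 | r
8 | p
8 | q
8 | s
8 | s
9 | p
E2 result:
f | y
2 | t
5 | p
5 | t
8 | p
Witness: (8, 'q') appears 1× in E1 but 0× in E2.

no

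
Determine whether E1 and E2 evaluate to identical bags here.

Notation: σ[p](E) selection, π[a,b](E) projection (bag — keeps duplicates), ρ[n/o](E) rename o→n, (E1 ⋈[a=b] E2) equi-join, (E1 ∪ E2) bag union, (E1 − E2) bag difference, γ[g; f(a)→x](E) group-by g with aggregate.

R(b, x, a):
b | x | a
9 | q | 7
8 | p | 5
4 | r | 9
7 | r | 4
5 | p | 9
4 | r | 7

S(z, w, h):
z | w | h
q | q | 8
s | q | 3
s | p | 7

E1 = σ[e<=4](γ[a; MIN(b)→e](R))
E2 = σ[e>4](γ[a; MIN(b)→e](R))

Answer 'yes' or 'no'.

E1 row counts bottom-up:
  R → 6
  γ[a; MIN(b)→e](R) → 4
  σ[e<=4](γ[a; MIN(b)→e](R)) → 2
E2 row counts bottom-up:
  R → 6
  γ[a; MIN(b)→e](R) → 4
  σ[e>4](γ[a; MIN(b)→e](R)) → 2

E1 result:
a | e
7 | 4
9 | 4
E2 result:
a | e
4 | 7
5 | 8
Witness: (7, 4) appears 1× in E1 but 0× in E2.

no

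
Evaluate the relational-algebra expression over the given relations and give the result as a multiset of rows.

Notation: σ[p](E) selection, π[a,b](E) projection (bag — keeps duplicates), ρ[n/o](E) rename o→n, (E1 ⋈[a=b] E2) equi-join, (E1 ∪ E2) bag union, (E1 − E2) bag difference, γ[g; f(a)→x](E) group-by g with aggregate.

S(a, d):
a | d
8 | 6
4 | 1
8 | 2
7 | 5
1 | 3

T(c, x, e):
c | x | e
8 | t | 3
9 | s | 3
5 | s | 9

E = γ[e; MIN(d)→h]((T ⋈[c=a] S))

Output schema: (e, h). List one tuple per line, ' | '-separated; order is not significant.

Subexpression sizes:
  T → 3
  S → 5
  (T ⋈[c=a] S) → 2
  γ[e; MIN(d)→h]((T ⋈[c=a] S)) → 1

== RESULT ==
e | h
3 | 2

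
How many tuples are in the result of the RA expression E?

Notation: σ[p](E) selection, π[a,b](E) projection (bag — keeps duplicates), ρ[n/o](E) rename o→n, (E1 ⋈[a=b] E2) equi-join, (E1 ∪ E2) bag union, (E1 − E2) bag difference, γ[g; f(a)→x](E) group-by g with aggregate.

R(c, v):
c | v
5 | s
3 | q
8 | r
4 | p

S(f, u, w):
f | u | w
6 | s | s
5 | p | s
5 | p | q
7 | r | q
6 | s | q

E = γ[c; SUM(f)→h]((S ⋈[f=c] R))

Row counts bottom-up:
  S → 5
  R → 4
  (S ⋈[f=c] R) → 2
  γ[c; SUM(f)→h]((S ⋈[f=c] R)) → 1

|E| = 1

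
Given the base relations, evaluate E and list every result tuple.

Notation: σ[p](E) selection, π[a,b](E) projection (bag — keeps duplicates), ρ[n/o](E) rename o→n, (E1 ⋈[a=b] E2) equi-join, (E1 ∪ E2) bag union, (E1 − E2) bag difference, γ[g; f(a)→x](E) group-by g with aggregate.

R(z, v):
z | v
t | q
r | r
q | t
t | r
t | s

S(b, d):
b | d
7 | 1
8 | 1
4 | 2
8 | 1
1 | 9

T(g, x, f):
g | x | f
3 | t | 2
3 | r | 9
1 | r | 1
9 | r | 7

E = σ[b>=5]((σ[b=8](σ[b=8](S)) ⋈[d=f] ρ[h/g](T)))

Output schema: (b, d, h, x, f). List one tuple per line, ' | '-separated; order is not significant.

Row counts bottom-up:
  S → 5
  σ[b=8](S) → 2
  σ[b=8](σ[b=8](S)) → 2
  T → 4
  ρ[h/g](T) → 4
  (σ[b=8](σ[b=8](S)) ⋈[d=f] ρ[h/g](T)) → 2
  σ[b>=5]((σ[b=8](σ[b=8](S)) ⋈[d=f] ρ[h/g](T))) → 2

== RESULT ==
b | d | h | x | f
8 | 1 | 1 | r | 1
8 | 1 | 1 | r | 1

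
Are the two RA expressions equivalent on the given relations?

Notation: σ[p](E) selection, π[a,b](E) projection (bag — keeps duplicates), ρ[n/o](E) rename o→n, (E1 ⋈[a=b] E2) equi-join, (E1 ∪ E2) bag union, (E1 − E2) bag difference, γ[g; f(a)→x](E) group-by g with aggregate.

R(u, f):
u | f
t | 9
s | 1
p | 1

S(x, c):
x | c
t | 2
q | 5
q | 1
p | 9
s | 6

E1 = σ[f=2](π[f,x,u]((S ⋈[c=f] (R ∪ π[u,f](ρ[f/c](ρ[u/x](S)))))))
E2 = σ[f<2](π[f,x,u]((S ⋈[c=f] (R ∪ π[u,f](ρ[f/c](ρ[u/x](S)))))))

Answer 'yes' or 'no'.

E1 subexpression sizes:
  S → 5
  R → 3
  S → 5
  ρ[u/x](S) → 5
  ρ[f/c](ρ[u/x](S)) → 5
  π[u,f](ρ[f/c](ρ[u/x](S))) → 5
  (R ∪ π[u,f](ρ[f/c](ρ[u/x](S)))) → 8
  (S ⋈[c=f] (R ∪ π[u,f](ρ[f/c](ρ[u/x](S))))) → 8
  π[f,x,u]((S ⋈[c=f] (R ∪ π[u,f](ρ[f/c](ρ[u/x](S)))))) → 8
  σ[f=2](π[f,x,u]((S ⋈[c=f] (R ∪ π[u,f](ρ[f/c](ρ[u/x](S))))))) → 1
E2 subexpression sizes:
  S → 5
  R → 3
  S → 5
  ρ[u/x](S) → 5
  ρ[f/c](ρ[u/x](S)) → 5
  π[u,f](ρ[f/c](ρ[u/x](S))) → 5
  (R ∪ π[u,f](ρ[f/c](ρ[u/x](S)))) → 8
  (S ⋈[c=f] (R ∪ π[u,f](ρ[f/c](ρ[u/x](S))))) → 8
  π[f,x,u]((S ⋈[c=f] (R ∪ π[u,f](ρ[f/c](ρ[u/x](S)))))) → 8
  σ[f<2](π[f,x,u]((S ⋈[c=f] (R ∪ π[u,f](ρ[f/c](ρ[u/x](S))))))) → 3

E1 result:
f | x | u
2 | t | t
E2 result:
f | x | u
1 | q | p
1 | q | q
1 | q | s
Witness: (1, 'q', 'p') appears 0× in E1 but 1× in E2.

no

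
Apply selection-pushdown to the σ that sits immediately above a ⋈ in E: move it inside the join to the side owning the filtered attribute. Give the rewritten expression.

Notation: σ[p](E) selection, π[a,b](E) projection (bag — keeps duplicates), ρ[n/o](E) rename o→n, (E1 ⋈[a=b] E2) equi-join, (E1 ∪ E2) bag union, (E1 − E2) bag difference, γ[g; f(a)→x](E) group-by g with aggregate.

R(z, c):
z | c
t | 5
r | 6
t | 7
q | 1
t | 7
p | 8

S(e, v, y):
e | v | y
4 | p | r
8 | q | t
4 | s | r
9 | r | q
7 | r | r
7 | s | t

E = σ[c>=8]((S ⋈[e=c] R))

σ filters on c, owned by the right side.
E' = (S ⋈[e=c] σ[c>=8](R))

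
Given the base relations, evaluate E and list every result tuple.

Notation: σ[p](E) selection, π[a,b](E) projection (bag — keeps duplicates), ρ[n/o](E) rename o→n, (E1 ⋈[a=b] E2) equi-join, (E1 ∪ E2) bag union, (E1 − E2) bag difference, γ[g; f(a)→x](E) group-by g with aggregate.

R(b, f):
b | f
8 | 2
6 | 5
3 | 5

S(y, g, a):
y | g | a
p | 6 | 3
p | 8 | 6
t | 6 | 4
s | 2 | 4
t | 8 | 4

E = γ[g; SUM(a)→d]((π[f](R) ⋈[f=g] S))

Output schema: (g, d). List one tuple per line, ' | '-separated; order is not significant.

Row counts bottom-up:
  R → 3
  π[f](R) → 3
  S → 5
  (π[f](R) ⋈[f=g] S) → 1
  γ[g; SUM(a)→d]((π[f](R) ⋈[f=g] S)) → 1

== RESULT ==
g | d
2 | 4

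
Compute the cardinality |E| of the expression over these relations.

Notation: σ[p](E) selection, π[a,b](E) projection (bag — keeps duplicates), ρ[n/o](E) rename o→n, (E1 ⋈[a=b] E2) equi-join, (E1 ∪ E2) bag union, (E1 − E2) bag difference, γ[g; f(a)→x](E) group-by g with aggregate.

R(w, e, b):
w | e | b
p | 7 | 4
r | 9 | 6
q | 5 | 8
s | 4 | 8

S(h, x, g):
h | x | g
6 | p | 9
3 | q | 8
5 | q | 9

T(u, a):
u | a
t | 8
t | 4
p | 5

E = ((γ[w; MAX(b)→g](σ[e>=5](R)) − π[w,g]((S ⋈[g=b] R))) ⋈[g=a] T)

Subexpression sizes:
  R → 4
  σ[e>=5](R) → 3
  γ[w; MAX(b)→g](σ[e>=5](R)) → 3
  S → 3
  R → 4
  (S ⋈[g=b] R) → 2
  π[w,g]((S ⋈[g=b] R)) → 2
  (γ[w; MAX(b)→g](σ[e>=5](R)) − π[w,g]((S ⋈[g=b] R))) → 2
  T → 3
  ((γ[w; MAX(b)→g](σ[e>=5](R)) − π[w,g]((S ⋈[g=b] R))) ⋈[g=a] T) → 1

|E| = 1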